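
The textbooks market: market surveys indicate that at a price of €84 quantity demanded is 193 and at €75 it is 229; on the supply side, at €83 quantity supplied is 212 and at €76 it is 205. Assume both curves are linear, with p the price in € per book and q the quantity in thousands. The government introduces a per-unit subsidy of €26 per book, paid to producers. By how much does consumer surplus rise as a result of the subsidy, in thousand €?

Consumer surplus rises by €1140.88 thousand.

Demand slope: (229 − 193)/(75 − 84) = -4, so qd = 529 − 4p.
Supply slope: (205 − 212)/(76 − 83) = 1, so qs = p + 129.
Without the subsidy, 529 − 4p = p + 129 gives 5p = 400, so p* = €80 and q* = 209.
With a per-unit subsidy paid to producers, each receives p + 26 per unit sold, so supply becomes qs = (p + 26) + 129.
New equilibrium: consumers pay €74.8, producers receive €100.8, q = 229.8. (Wedge: pb − ps = −26.)
ΔCS is the trapezoid between Q = 229.8 and Q = 209 of height €5.2: ½ · (209 + 229.8) · 5.2 = €1140.88.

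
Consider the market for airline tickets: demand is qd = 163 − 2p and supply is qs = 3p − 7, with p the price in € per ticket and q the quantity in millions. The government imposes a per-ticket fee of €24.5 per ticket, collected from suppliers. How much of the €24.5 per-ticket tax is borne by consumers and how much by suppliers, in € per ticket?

Consumers bear €14.7 per ticket; suppliers bear €9.8 per ticket.

Before the tax: set 163 − 2p = 3p − 7 → p* = €34, q* = 95.
With the tax collected from suppliers, supply shifts: qs = 3(p − 24.5) − 7.
New equilibrium: consumers pay €48.7, suppliers receive €24.2, q = 65.6. (Wedge: pb − ps = 24.5.)
Burden on consumers: €14.7; on suppliers: €9.8. (They sum to €24.5.)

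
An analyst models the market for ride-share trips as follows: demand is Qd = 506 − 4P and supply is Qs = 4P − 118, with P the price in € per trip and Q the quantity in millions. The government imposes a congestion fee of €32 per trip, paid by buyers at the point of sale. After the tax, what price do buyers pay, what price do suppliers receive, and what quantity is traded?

Without the tax, 506 − 4P = 4P − 118 gives 8P = 624, so P* = €78 and Q* = 194.
With the tax collected from buyers, demand (in seller-price terms) shifts: Qd = 506 − 4(P + 32).
Solving gives Q = 130 with buyers paying €94 and suppliers receiving €62 (the €32 wedge).
The less price-elastic side of the market bears the larger share of a per-unit tax.

Buyers pay €94; suppliers receive €62; quantity = 130.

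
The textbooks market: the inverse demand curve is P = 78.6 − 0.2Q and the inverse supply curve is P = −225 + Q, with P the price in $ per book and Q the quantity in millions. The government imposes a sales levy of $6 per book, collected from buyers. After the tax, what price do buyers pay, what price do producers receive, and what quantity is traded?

Buyers pay $29; producers receive $23; quantity = 248.

Rewrite in direct form: Qd = 393 − 5P and Qs = P + 225.
Without the tax, 393 − 5P = P + 225 gives 6P = 168, so P* = $28 and Q* = 253.
With the tax collected from buyers, demand (in seller-price terms) shifts: Qd = 393 − 5(P + 6).
New equilibrium: buyers pay $29, producers receive $23, Q = 248. (Wedge: Pb − Ps = 6.)
The less price-elastic side of the market bears the larger share of a per-unit tax.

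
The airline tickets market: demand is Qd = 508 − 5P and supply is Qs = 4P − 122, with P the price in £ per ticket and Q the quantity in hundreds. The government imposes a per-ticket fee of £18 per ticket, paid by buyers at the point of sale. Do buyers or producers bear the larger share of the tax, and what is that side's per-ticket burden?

Without the tax, 508 − 5P = 4P − 122 gives 9P = 630, so P* = £70 and Q* = 158.
With the tax collected from buyers, demand (in seller-price terms) shifts: Qd = 508 − 5(P + 18).
Solving gives Q = 118 with buyers paying £78 and producers receiving £60 (the £18 wedge).
Per-ticket burden: buyers £8, producers £10.
Producers take the larger share because supply is less price-elastic here (demand slope 5 vs supply slope 4).
The less price-elastic side of the market bears the larger share of a per-unit tax.

Producers bear the larger share: £10 per ticket.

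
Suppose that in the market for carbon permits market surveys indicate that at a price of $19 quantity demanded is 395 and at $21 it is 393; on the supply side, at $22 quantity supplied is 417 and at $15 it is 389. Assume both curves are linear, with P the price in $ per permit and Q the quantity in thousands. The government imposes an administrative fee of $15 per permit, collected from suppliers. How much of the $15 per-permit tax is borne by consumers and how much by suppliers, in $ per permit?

Demand slope: (393 − 395)/(21 − 19) = -1, so Qd = 414 − P.
Supply slope: (389 − 417)/(15 − 22) = 4, so Qs = 4P + 329.
Without the tax, 414 − P = 4P + 329 gives 5P = 85, so P* = $17 and Q* = 397.
With the tax collected from suppliers, supply shifts: Qs = 4(P − 15) + 329.
New equilibrium: consumers pay $29, suppliers receive $14, Q = 385. (Wedge: Pb − Ps = 15.)
Burden on consumers: $12; on suppliers: $3. (They sum to $15.)
The less price-elastic side of the market bears the larger share of a per-unit tax.

Consumers bear $12 per permit; suppliers bear $3 per permit.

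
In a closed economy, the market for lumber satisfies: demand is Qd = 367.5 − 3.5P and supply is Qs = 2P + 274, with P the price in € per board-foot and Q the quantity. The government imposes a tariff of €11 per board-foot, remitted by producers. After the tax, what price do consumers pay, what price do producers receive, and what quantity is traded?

Consumers pay €21; producers receive €10; quantity = 294.

Without the tax, 367.5 − 3.5P = 2P + 274 gives 5.5P = 93.5, so P* = €17 and Q* = 308.
With the tax collected from producers, supply shifts: Qs = 2(P − 11) + 274.
Solving gives Q = 294 with consumers paying €21 and producers receiving €10 (the €11 wedge).
The less price-elastic side of the market bears the larger share of a per-unit tax.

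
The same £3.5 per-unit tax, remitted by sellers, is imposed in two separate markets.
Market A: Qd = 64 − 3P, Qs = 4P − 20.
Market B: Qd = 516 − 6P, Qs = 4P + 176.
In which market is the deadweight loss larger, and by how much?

Market A: pre-tax P* = £12, Q* = 28; post-tax Q = 22; deadweight loss = £10.5.
Market B: pre-tax P* = £34, Q* = 312; post-tax Q = 303.6; deadweight loss = £14.7.
Difference: £10.5 vs £14.7 → market B is larger by £4.2.

Market B, by £4.2.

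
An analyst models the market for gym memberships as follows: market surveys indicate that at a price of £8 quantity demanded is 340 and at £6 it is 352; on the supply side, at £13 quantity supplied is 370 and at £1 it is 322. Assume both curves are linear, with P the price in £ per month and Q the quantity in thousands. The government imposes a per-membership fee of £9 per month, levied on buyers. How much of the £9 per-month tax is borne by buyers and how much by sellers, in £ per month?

Demand slope: (352 − 340)/(6 − 8) = -6, so Qd = 388 − 6P.
Supply slope: (322 − 370)/(1 − 13) = 4, so Qs = 4P + 318.
Before the tax: set 388 − 6P = 4P + 318 → P* = £7, Q* = 346.
With the tax collected from buyers, demand (in seller-price terms) shifts: Qd = 388 − 6(P + 9).
Solving gives Q = 324.4 with buyers paying £10.6 and sellers receiving £1.6 (the £9 wedge).
Burden on buyers: £3.6; on sellers: £5.4. (They sum to £9.)
The less price-elastic side of the market bears the larger share of a per-unit tax.

Buyers bear £3.6 per month; sellers bear £5.4 per month.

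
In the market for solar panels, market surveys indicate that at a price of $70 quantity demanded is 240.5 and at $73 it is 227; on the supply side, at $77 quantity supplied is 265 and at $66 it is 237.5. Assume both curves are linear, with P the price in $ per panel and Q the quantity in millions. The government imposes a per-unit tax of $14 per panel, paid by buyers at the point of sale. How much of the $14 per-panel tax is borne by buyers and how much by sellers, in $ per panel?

Buyers bear $5 per panel; sellers bear $9 per panel.

Demand slope: (227 − 240.5)/(73 − 70) = -4.5, so Qd = 555.5 − 4.5P.
Supply slope: (237.5 − 265)/(66 − 77) = 2.5, so Qs = 2.5P + 72.5.
Without the tax, 555.5 − 4.5P = 2.5P + 72.5 gives 7P = 483, so P* = $69 and Q* = 245.
With the tax collected from buyers, demand (in seller-price terms) shifts: Qd = 555.5 − 4.5(P + 14).
Solving gives Q = 222.5 with buyers paying $74 and sellers receiving $60 (the $14 wedge).
Burden on buyers: $5; on sellers: $9. (They sum to $14.)
The less price-elastic side of the market bears the larger share of a per-unit tax.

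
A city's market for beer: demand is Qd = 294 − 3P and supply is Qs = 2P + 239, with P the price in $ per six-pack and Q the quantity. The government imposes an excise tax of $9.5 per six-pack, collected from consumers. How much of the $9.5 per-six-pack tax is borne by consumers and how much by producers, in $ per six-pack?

Without the tax, 294 − 3P = 2P + 239 gives 5P = 55, so P* = $11 and Q* = 261.
With the tax collected from consumers, demand (in seller-price terms) shifts: Qd = 294 − 3(P + 9.5).
Solving gives Q = 249.6 with consumers paying $14.8 and producers receiving $5.3 (the $9.5 wedge).
Burden on consumers: $3.8; on producers: $5.7. (They sum to $9.5.)

Consumers bear $3.8 per six-pack; producers bear $5.7 per six-pack.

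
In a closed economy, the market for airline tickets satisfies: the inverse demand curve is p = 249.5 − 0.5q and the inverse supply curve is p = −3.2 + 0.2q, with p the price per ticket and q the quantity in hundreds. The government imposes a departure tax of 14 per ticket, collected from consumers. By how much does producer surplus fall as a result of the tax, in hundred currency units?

Producer surplus falls by 1404 hundred.

Rewrite in direct form: qd = 499 − 2p and qs = 5p + 16.
Without the tax, 499 − 2p = 5p + 16 gives 7p = 483, so p* = 69 and q* = 361.
With the tax collected from consumers, demand (in seller-price terms) shifts: qd = 499 − 2(p + 14).
New equilibrium: consumers pay 79, suppliers receive 65, q = 341. (Wedge: pb − ps = 14.)
ΔPS is the trapezoid between Q = 341 and Q = 361 of height 4: ½ · (361 + 341) · 4 = 1404.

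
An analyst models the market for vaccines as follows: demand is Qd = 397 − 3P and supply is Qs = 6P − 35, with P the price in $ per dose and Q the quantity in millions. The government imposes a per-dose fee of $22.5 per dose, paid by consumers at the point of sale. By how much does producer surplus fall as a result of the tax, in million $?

Without the tax, 397 − 3P = 6P − 35 gives 9P = 432, so P* = $48 and Q* = 253.
With the tax collected from consumers, demand (in seller-price terms) shifts: Qd = 397 − 3(P + 22.5).
Solving gives Q = 208 with consumers paying $63 and producers receiving $40.5 (the $22.5 wedge).
ΔPS is the trapezoid between Q = 208 and Q = 253 of height $7.5: ½ · (253 + 208) · 7.5 = $1728.75.

Producer surplus falls by $1728.75 million.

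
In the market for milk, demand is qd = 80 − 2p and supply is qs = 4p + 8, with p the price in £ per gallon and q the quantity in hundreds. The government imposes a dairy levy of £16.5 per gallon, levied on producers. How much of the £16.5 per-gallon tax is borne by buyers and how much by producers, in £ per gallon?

Without the tax, 80 − 2p = 4p + 8 gives 6p = 72, so p* = £12 and q* = 56.
With the tax collected from producers, supply shifts: qs = 4(p − 16.5) + 8.
Solving gives q = 34 with buyers paying £23 and producers receiving £6.5 (the £16.5 wedge).
Burden on buyers: £11; on producers: £5.5. (They sum to £16.5.)

Buyers bear £11 per gallon; producers bear £5.5 per gallon.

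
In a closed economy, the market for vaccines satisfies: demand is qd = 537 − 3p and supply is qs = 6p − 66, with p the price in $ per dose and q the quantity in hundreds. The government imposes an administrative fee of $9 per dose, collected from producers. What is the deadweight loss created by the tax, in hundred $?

Without the tax, 537 − 3p = 6p − 66 gives 9p = 603, so p* = $67 and q* = 336.
With the tax collected from producers, supply shifts: qs = 6(p − 9) − 66.
New equilibrium: buyers pay $73, producers receive $64, q = 318. (Wedge: pb − ps = 9.)
Quantity falls by |ΔQ| = |336 − 318| = 18.
DWL = ½ · t · |ΔQ| = ½ · 9 · 18 = $81.

Deadweight loss = $81 hundred.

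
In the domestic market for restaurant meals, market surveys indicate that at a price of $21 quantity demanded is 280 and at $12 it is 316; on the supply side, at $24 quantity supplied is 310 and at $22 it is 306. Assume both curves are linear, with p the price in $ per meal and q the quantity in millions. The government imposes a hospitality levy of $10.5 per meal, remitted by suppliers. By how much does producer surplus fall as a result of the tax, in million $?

Producer surplus falls by $2023 million.

Demand slope: (316 − 280)/(12 − 21) = -4, so qd = 364 − 4p.
Supply slope: (306 − 310)/(22 − 24) = 2, so qs = 2p + 262.
Before the tax: set 364 − 4p = 2p + 262 → p* = $17, q* = 296.
With the tax collected from suppliers, supply shifts: qs = 2(p − 10.5) + 262.
New equilibrium: consumers pay $20.5, suppliers receive $10, q = 282. (Wedge: pb − ps = 10.5.)
ΔPS is the trapezoid between Q = 282 and Q = 296 of height $7: ½ · (296 + 282) · 7 = $2023.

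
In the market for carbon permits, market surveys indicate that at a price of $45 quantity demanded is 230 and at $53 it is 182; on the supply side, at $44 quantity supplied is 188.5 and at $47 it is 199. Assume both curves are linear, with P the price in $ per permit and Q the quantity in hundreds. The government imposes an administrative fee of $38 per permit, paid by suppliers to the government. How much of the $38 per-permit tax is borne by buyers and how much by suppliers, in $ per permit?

Buyers bear $14 per permit; suppliers bear $24 per permit.

Demand slope: (182 − 230)/(53 − 45) = -6, so Qd = 500 − 6P.
Supply slope: (199 − 188.5)/(47 − 44) = 3.5, so Qs = 3.5P + 34.5.
Before the tax: set 500 − 6P = 3.5P + 34.5 → P* = $49, Q* = 206.
With the tax collected from suppliers, supply shifts: Qs = 3.5(P − 38) + 34.5.
New equilibrium: buyers pay $63, suppliers receive $25, Q = 122. (Wedge: Pb − Ps = 38.)
Burden on buyers: $14; on suppliers: $24. (They sum to $38.)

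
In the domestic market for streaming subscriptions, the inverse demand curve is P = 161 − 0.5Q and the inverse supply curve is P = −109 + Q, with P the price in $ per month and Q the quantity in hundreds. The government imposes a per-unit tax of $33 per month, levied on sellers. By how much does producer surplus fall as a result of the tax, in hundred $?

Producer surplus falls by $3718 hundred.

Inverting to Q(P) form: Qd = 322 − 2P; Qs = P + 109.
Before the tax: set 322 − 2P = P + 109 → P* = $71, Q* = 180.
With the tax collected from sellers, supply shifts: Qs = (P − 33) + 109.
Solving gives Q = 158 with buyers paying $82 and sellers receiving $49 (the $33 wedge).
ΔPS is the trapezoid between Q = 158 and Q = 180 of height $22: ½ · (180 + 158) · 22 = $3718.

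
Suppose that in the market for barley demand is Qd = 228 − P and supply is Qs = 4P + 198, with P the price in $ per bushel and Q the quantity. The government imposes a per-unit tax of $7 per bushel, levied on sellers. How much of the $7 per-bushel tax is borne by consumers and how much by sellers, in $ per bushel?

Consumers bear $5.6 per bushel; sellers bear $1.4 per bushel.

Before the tax: set 228 − P = 4P + 198 → P* = $6, Q* = 222.
With the tax collected from sellers, supply shifts: Qs = 4(P − 7) + 198.
New equilibrium: consumers pay $11.6, sellers receive $4.6, Q = 216.4. (Wedge: Pb − Ps = 7.)
Burden on consumers: $5.6; on sellers: $1.4. (They sum to $7.)
The less price-elastic side of the market bears the larger share of a per-unit tax.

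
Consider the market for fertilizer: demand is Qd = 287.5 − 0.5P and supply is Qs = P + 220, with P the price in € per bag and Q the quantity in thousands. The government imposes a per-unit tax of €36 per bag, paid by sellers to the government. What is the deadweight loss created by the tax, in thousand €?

Before the tax: set 287.5 − 0.5P = P + 220 → P* = €45, Q* = 265.
With the tax collected from sellers, supply shifts: Qs = (P − 36) + 220.
Solving gives Q = 253 with buyers paying €69 and sellers receiving €33 (the €36 wedge).
Quantity falls by |ΔQ| = |265 − 253| = 12.
DWL = ½ · t · |ΔQ| = ½ · 36 · 12 = €216.

Deadweight loss = €216 thousand.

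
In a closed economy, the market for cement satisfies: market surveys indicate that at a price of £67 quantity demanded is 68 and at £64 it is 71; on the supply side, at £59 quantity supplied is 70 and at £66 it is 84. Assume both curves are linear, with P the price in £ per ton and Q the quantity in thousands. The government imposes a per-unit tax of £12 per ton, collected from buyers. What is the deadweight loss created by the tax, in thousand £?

Demand slope: (71 − 68)/(64 − 67) = -1, so Qd = 135 − P.
Supply slope: (84 − 70)/(66 − 59) = 2, so Qs = 2P − 48.
Before the tax: set 135 − P = 2P − 48 → P* = £61, Q* = 74.
With the tax collected from buyers, demand (in seller-price terms) shifts: Qd = 135 − (P + 12).
Solving gives Q = 66 with buyers paying £69 and sellers receiving £57 (the £12 wedge).
Quantity falls by |ΔQ| = |74 − 66| = 8.
DWL = ½ · t · |ΔQ| = ½ · 12 · 8 = £48.

Deadweight loss = £48 thousand.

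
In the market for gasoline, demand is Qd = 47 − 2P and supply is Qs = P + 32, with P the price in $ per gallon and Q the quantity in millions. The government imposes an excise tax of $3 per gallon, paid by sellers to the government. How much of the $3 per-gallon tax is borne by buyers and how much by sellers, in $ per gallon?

Buyers bear $1 per gallon; sellers bear $2 per gallon.

Before the tax: set 47 − 2P = P + 32 → P* = $5, Q* = 37.
With the tax collected from sellers, supply shifts: Qs = (P − 3) + 32.
New equilibrium: buyers pay $6, sellers receive $3, Q = 35. (Wedge: Pb − Ps = 3.)
Burden on buyers: $1; on sellers: $2. (They sum to $3.)
The less price-elastic side of the market bears the larger share of a per-unit tax.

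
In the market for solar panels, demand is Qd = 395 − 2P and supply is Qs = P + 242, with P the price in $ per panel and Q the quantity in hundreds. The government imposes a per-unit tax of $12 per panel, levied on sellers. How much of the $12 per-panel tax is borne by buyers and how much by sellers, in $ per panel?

Without the tax, 395 − 2P = P + 242 gives 3P = 153, so P* = $51 and Q* = 293.
With the tax collected from sellers, supply shifts: Qs = (P − 12) + 242.
Solving gives Q = 285 with buyers paying $55 and sellers receiving $43 (the $12 wedge).
Burden on buyers: $4; on sellers: $8. (They sum to $12.)
The less price-elastic side of the market bears the larger share of a per-unit tax.

Buyers bear $4 per panel; sellers bear $8 per panel.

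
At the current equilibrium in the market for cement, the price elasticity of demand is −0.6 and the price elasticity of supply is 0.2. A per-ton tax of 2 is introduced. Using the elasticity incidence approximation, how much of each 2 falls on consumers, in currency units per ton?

Consumers bear ≈ 0.5 per ton.

Incidence ratio: consumers' share ≈ εs / (εs + |εd|) = 0.2 / (0.2 + 0.6) = 0.25.
So consumers bear ≈ 0.25 × 2 = 0.5; suppliers bear 1.5.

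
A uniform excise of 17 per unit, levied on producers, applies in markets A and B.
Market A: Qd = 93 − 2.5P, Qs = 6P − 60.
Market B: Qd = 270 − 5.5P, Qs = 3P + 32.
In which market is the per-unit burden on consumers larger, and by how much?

Market A: pre-tax P* = 18, Q* = 48; post-tax Q = 18; per-unit burden on consumers = 12.
Market B: pre-tax P* = 28, Q* = 116; post-tax Q = 83; per-unit burden on consumers = 6.
Difference: 12 vs 6 → market A is larger by 6.

Market A, by 6.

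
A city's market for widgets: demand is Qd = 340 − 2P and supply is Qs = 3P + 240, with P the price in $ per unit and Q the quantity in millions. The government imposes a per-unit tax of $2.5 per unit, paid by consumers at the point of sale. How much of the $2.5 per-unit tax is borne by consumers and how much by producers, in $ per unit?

Without the tax, 340 − 2P = 3P + 240 gives 5P = 100, so P* = $20 and Q* = 300.
With the tax collected from consumers, demand (in seller-price terms) shifts: Qd = 340 − 2(P + 2.5).
Solving gives Q = 297 with consumers paying $21.5 and producers receiving $19 (the $2.5 wedge).
Burden on consumers: $1.5; on producers: $1. (They sum to $2.5.)

Consumers bear $1.5 per unit; producers bear $1 per unit.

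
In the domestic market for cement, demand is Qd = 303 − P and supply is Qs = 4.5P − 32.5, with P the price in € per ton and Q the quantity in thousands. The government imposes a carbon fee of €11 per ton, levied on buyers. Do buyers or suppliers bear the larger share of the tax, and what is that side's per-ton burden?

Without the tax, 303 − P = 4.5P − 32.5 gives 5.5P = 335.5, so P* = €61 and Q* = 242.
With the tax collected from buyers, demand (in seller-price terms) shifts: Qd = 303 − (P + 11).
Solving gives Q = 233 with buyers paying €70 and suppliers receiving €59 (the €11 wedge).
Per-ton burden: buyers €9, suppliers €2.
Buyers take the larger share because demand is less price-elastic here (demand slope 1 vs supply slope 4.5).
The less price-elastic side of the market bears the larger share of a per-unit tax.

Buyers bear the larger share: €9 per ton.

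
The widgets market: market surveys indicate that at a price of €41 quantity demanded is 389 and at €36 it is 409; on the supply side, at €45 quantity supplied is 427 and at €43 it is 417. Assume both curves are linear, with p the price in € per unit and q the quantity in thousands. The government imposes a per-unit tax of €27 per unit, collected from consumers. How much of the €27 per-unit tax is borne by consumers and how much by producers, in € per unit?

Consumers bear €15 per unit; producers bear €12 per unit.

Demand slope: (409 − 389)/(36 − 41) = -4, so qd = 553 − 4p.
Supply slope: (417 − 427)/(43 − 45) = 5, so qs = 5p + 202.
Before the tax: set 553 − 4p = 5p + 202 → p* = €39, q* = 397.
With the tax collected from consumers, demand (in seller-price terms) shifts: qd = 553 − 4(p + 27).
Solving gives q = 337 with consumers paying €54 and producers receiving €27 (the €27 wedge).
Burden on consumers: €15; on producers: €12. (They sum to €27.)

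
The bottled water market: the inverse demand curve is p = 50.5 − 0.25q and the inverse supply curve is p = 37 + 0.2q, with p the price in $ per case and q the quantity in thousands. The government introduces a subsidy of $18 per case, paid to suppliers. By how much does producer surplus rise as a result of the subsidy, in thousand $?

Producer surplus rises by $400 thousand.

Inverting to q(p) form: qd = 202 − 4p; qs = 5p − 185.
Without the subsidy, 202 − 4p = 5p − 185 gives 9p = 387, so p* = $43 and q* = 30.
With a per-unit subsidy paid to suppliers, each receives p + 18 per unit sold, so supply becomes qs = 5(p + 18) − 185.
New equilibrium: consumers pay $33, suppliers receive $51, q = 70. (Wedge: pb − ps = −18.)
ΔPS is the trapezoid between Q = 70 and Q = 30 of height $8: ½ · (30 + 70) · 8 = $400.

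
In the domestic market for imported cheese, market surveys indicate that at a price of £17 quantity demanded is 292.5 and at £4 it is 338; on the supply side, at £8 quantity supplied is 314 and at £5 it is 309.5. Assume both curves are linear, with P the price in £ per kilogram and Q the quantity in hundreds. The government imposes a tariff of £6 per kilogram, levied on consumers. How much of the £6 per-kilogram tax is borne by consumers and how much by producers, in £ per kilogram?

Demand slope: (338 − 292.5)/(4 − 17) = -3.5, so Qd = 352 − 3.5P.
Supply slope: (309.5 − 314)/(5 − 8) = 1.5, so Qs = 1.5P + 302.
Without the tax, 352 − 3.5P = 1.5P + 302 gives 5P = 50, so P* = £10 and Q* = 317.
With the tax collected from consumers, demand (in seller-price terms) shifts: Qd = 352 − 3.5(P + 6).
New equilibrium: consumers pay £11.8, producers receive £5.8, Q = 310.7. (Wedge: Pb − Ps = 6.)
Burden on consumers: £1.8; on producers: £4.2. (They sum to £6.)

Consumers bear £1.8 per kilogram; producers bear £4.2 per kilogram.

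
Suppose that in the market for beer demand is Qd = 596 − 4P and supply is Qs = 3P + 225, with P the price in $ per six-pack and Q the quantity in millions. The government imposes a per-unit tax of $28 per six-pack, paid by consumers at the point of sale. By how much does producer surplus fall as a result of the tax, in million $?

Before the tax: set 596 − 4P = 3P + 225 → P* = $53, Q* = 384.
With the tax collected from consumers, demand (in seller-price terms) shifts: Qd = 596 − 4(P + 28).
New equilibrium: consumers pay $65, sellers receive $37, Q = 336. (Wedge: Pb − Ps = 28.)
ΔPS is the trapezoid between Q = 336 and Q = 384 of height $16: ½ · (384 + 336) · 16 = $5760.

Producer surplus falls by $5760 million.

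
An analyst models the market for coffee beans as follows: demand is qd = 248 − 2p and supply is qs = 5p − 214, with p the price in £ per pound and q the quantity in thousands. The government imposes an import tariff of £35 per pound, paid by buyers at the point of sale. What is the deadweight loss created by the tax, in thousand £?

Without the tax, 248 − 2p = 5p − 214 gives 7p = 462, so p* = £66 and q* = 116.
With the tax collected from buyers, demand (in seller-price terms) shifts: qd = 248 − 2(p + 35).
New equilibrium: buyers pay £91, suppliers receive £56, q = 66. (Wedge: pb − ps = 35.)
Quantity falls by |ΔQ| = |116 − 66| = 50.
DWL = ½ · t · |ΔQ| = ½ · 35 · 50 = £875.

Deadweight loss = £875 thousand.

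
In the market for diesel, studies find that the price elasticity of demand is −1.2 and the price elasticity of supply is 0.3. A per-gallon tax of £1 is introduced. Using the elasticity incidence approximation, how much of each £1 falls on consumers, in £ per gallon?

Incidence ratio: consumers' share ≈ εs / (εs + |εd|) = 0.3 / (0.3 + 1.2) = 0.2.
So consumers bear ≈ 0.2 × £1 = £0.2; producers bear £0.8.

Consumers bear ≈ £0.2 per gallon.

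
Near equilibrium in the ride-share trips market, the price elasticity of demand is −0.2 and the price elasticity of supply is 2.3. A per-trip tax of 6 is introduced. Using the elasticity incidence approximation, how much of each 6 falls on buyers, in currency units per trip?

Incidence ratio: buyers' share ≈ εs / (εs + |εd|) = 2.3 / (2.3 + 0.2) = 0.92.
So buyers bear ≈ 0.92 × 6 = 5.52; producers bear 0.48.

Buyers bear ≈ 5.52 per trip.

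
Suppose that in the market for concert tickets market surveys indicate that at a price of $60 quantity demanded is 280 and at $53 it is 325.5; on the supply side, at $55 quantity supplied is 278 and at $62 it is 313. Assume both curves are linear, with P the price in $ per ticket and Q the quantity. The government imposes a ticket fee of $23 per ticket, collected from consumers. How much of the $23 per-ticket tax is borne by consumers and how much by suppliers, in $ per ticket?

Consumers bear $10 per ticket; suppliers bear $13 per ticket.

Demand slope: (325.5 − 280)/(53 − 60) = -6.5, so Qd = 670 − 6.5P.
Supply slope: (313 − 278)/(62 − 55) = 5, so Qs = 5P + 3.
Without the tax, 670 − 6.5P = 5P + 3 gives 11.5P = 667, so P* = $58 and Q* = 293.
With the tax collected from consumers, demand (in seller-price terms) shifts: Qd = 670 − 6.5(P + 23).
Solving gives Q = 228 with consumers paying $68 and suppliers receiving $45 (the $23 wedge).
Burden on consumers: $10; on suppliers: $13. (They sum to $23.)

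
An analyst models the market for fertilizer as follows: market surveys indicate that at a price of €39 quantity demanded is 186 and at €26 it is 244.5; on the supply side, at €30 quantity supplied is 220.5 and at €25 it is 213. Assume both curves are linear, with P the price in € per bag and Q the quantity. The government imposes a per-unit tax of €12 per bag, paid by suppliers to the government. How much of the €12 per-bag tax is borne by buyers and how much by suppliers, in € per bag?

Buyers bear €3 per bag; suppliers bear €9 per bag.

Demand slope: (244.5 − 186)/(26 − 39) = -4.5, so Qd = 361.5 − 4.5P.
Supply slope: (213 − 220.5)/(25 − 30) = 1.5, so Qs = 1.5P + 175.5.
Without the tax, 361.5 − 4.5P = 1.5P + 175.5 gives 6P = 186, so P* = €31 and Q* = 222.
With the tax collected from suppliers, supply shifts: Qs = 1.5(P − 12) + 175.5.
New equilibrium: buyers pay €34, suppliers receive €22, Q = 208.5. (Wedge: Pb − Ps = 12.)
Burden on buyers: €3; on suppliers: €9. (They sum to €12.)
The less price-elastic side of the market bears the larger share of a per-unit tax.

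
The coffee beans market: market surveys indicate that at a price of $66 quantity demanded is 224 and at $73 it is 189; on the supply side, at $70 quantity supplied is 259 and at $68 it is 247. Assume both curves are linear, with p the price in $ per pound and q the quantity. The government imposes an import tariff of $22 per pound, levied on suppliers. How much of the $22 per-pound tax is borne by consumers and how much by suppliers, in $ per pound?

Demand slope: (189 − 224)/(73 − 66) = -5, so qd = 554 − 5p.
Supply slope: (247 − 259)/(68 − 70) = 6, so qs = 6p − 161.
Before the tax: set 554 − 5p = 6p − 161 → p* = $65, q* = 229.
With the tax collected from suppliers, supply shifts: qs = 6(p − 22) − 161.
New equilibrium: consumers pay $77, suppliers receive $55, q = 169. (Wedge: pb − ps = 22.)
Burden on consumers: $12; on suppliers: $10. (They sum to $22.)

Consumers bear $12 per pound; suppliers bear $10 per pound.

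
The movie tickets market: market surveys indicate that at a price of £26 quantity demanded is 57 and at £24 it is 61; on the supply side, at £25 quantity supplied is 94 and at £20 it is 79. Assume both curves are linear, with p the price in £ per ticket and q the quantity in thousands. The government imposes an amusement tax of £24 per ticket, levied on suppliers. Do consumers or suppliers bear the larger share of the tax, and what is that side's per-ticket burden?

Consumers bear the larger share: £14.4 per ticket.

Demand slope: (61 − 57)/(24 − 26) = -2, so qd = 109 − 2p.
Supply slope: (79 − 94)/(20 − 25) = 3, so qs = 3p + 19.
Before the tax: set 109 − 2p = 3p + 19 → p* = £18, q* = 73.
With the tax collected from suppliers, supply shifts: qs = 3(p − 24) + 19.
Solving gives q = 44.2 with consumers paying £32.4 and suppliers receiving £8.4 (the £24 wedge).
Per-ticket burden: consumers £14.4, suppliers £9.6.
Consumers take the larger share because demand is less price-elastic here (demand slope 2 vs supply slope 3).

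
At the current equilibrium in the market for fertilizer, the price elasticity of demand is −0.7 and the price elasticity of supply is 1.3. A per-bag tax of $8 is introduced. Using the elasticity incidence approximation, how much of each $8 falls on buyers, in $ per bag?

Buyers bear ≈ $5.2 per bag.

Incidence ratio: buyers' share ≈ εs / (εs + |εd|) = 1.3 / (1.3 + 0.7) = 0.65.
So buyers bear ≈ 0.65 × $8 = $5.2; producers bear $2.8.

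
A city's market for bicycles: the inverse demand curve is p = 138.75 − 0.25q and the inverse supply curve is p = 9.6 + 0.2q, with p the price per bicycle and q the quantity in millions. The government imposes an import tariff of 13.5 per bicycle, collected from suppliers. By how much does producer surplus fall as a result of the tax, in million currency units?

Producer surplus falls by 1632 million.

Rewrite in direct form: qd = 555 − 4p and qs = 5p − 48.
Before the tax: set 555 − 4p = 5p − 48 → p* = 67, q* = 287.
With the tax collected from suppliers, supply shifts: qs = 5(p − 13.5) − 48.
New equilibrium: consumers pay 74.5, suppliers receive 61, q = 257. (Wedge: pb − ps = 13.5.)
ΔPS is the trapezoid between Q = 257 and Q = 287 of height 6: ½ · (287 + 257) · 6 = 1632.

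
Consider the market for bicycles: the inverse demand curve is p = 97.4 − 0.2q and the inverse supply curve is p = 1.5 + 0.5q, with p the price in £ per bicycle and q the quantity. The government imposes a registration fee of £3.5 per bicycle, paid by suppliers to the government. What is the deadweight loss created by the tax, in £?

Rewrite in direct form: qd = 487 − 5p and qs = 2p − 3.
Before the tax: set 487 − 5p = 2p − 3 → p* = £70, q* = 137.
With the tax collected from suppliers, supply shifts: qs = 2(p − 3.5) − 3.
Solving gives q = 132 with buyers paying £71 and suppliers receiving £67.5 (the £3.5 wedge).
Quantity falls by |ΔQ| = |137 − 132| = 5.
DWL = ½ · t · |ΔQ| = ½ · 3.5 · 5 = £8.75.

Deadweight loss = £8.75.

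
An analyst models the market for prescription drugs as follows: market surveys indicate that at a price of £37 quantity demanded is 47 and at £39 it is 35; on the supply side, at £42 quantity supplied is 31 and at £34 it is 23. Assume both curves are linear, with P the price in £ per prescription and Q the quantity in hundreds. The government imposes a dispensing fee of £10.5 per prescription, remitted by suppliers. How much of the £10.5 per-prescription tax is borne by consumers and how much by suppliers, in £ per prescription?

Consumers bear £1.5 per prescription; suppliers bear £9 per prescription.

Demand slope: (35 − 47)/(39 − 37) = -6, so Qd = 269 − 6P.
Supply slope: (23 − 31)/(34 − 42) = 1, so Qs = P − 11.
Before the tax: set 269 − 6P = P − 11 → P* = £40, Q* = 29.
With the tax collected from suppliers, supply shifts: Qs = (P − 10.5) − 11.
Solving gives Q = 20 with consumers paying £41.5 and suppliers receiving £31 (the £10.5 wedge).
Burden on consumers: £1.5; on suppliers: £9. (They sum to £10.5.)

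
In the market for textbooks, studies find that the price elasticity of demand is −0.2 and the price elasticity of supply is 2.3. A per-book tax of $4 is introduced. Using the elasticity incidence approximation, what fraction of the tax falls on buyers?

Incidence ratio: buyers' share ≈ εs / (εs + |εd|) = 2.3 / (2.3 + 0.2) = 0.92.
Supply is the more elastic side, so buyers bear the larger share.

Buyers' share ≈ 0.92.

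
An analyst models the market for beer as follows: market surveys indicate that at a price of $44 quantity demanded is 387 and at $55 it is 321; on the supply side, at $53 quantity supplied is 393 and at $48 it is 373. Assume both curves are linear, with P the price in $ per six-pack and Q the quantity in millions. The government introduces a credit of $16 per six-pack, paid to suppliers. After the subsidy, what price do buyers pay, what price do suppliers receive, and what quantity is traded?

Demand slope: (321 − 387)/(55 − 44) = -6, so Qd = 651 − 6P.
Supply slope: (373 − 393)/(48 − 53) = 4, so Qs = 4P + 181.
Without the subsidy, 651 − 6P = 4P + 181 gives 10P = 470, so P* = $47 and Q* = 369.
With a per-unit subsidy paid to suppliers, each receives P + 16 per unit sold, so supply becomes Qs = 4(P + 16) + 181.
Solving gives Q = 407.4 with buyers paying $40.6 and suppliers receiving $56.6 (the $16 wedge).

Buyers pay $40.6; suppliers receive $56.6; quantity = 407.4.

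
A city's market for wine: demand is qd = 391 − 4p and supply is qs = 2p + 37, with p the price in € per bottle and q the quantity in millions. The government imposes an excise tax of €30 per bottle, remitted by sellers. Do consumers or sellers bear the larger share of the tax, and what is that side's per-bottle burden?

Without the tax, 391 − 4p = 2p + 37 gives 6p = 354, so p* = €59 and q* = 155.
With the tax collected from sellers, supply shifts: qs = 2(p − 30) + 37.
Solving gives q = 115 with consumers paying €69 and sellers receiving €39 (the €30 wedge).
Per-bottle burden: consumers €10, sellers €20.
Sellers take the larger share because supply is less price-elastic here (demand slope 4 vs supply slope 2).

Sellers bear the larger share: €20 per bottle.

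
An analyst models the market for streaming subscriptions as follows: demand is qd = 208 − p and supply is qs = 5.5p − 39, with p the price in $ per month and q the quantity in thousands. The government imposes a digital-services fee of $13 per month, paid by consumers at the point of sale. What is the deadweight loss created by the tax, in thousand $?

Before the tax: set 208 − p = 5.5p − 39 → p* = $38, q* = 170.
With the tax collected from consumers, demand (in seller-price terms) shifts: qd = 208 − (p + 13).
Solving gives q = 159 with consumers paying $49 and sellers receiving $36 (the $13 wedge).
Quantity falls by |ΔQ| = |170 − 159| = 11.
DWL = ½ · t · |ΔQ| = ½ · 13 · 11 = $71.5.

Deadweight loss = $71.5 thousand.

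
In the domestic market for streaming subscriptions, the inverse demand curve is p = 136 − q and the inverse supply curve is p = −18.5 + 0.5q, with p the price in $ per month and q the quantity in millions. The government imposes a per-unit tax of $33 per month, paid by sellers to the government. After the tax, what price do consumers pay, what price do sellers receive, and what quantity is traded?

Consumers pay $55; sellers receive $22; quantity = 81.

Rewrite in direct form: qd = 136 − p and qs = 2p + 37.
Without the tax, 136 − p = 2p + 37 gives 3p = 99, so p* = $33 and q* = 103.
With the tax collected from sellers, supply shifts: qs = 2(p − 33) + 37.
New equilibrium: consumers pay $55, sellers receive $22, q = 81. (Wedge: pb − ps = 33.)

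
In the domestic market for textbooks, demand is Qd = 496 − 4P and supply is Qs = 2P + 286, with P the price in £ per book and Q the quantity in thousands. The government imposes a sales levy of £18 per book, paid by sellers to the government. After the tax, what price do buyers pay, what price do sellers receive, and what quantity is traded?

Without the tax, 496 − 4P = 2P + 286 gives 6P = 210, so P* = £35 and Q* = 356.
With the tax collected from sellers, supply shifts: Qs = 2(P − 18) + 286.
Solving gives Q = 332 with buyers paying £41 and sellers receiving £23 (the £18 wedge).
The less price-elastic side of the market bears the larger share of a per-unit tax.

Buyers pay £41; sellers receive £23; quantity = 332.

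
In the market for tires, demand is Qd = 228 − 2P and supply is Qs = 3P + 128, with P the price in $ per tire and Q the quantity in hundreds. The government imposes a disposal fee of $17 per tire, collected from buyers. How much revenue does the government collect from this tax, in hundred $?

Without the tax, 228 − 2P = 3P + 128 gives 5P = 100, so P* = $20 and Q* = 188.
With the tax collected from buyers, demand (in seller-price terms) shifts: Qd = 228 − 2(P + 17).
New equilibrium: buyers pay $30.2, sellers receive $13.2, Q = 167.6. (Wedge: Pb − Ps = 17.)
Revenue = t · Q = 17 · 167.6 = $2849.2.

Tax revenue = $2849.2 hundred.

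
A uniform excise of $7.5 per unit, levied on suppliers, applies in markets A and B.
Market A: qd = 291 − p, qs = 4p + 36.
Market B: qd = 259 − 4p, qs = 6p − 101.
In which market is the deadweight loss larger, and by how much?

Market B, by $45.

Market A: pre-tax p* = $51, q* = 240; post-tax q = 234; deadweight loss = $22.5.
Market B: pre-tax p* = $36, q* = 115; post-tax q = 97; deadweight loss = $67.5.
Difference: $22.5 vs $67.5 → market B is larger by $45.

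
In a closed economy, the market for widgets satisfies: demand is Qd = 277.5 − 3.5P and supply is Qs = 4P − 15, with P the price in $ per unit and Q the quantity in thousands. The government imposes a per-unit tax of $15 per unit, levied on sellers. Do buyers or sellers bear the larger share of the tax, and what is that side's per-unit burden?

Buyers bear the larger share: $8 per unit.

Without the tax, 277.5 − 3.5P = 4P − 15 gives 7.5P = 292.5, so P* = $39 and Q* = 141.
With the tax collected from sellers, supply shifts: Qs = 4(P − 15) − 15.
Solving gives Q = 113 with buyers paying $47 and sellers receiving $32 (the $15 wedge).
Per-unit burden: buyers $8, sellers $7.
Buyers take the larger share because demand is less price-elastic here (demand slope 3.5 vs supply slope 4).
The less price-elastic side of the market bears the larger share of a per-unit tax.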